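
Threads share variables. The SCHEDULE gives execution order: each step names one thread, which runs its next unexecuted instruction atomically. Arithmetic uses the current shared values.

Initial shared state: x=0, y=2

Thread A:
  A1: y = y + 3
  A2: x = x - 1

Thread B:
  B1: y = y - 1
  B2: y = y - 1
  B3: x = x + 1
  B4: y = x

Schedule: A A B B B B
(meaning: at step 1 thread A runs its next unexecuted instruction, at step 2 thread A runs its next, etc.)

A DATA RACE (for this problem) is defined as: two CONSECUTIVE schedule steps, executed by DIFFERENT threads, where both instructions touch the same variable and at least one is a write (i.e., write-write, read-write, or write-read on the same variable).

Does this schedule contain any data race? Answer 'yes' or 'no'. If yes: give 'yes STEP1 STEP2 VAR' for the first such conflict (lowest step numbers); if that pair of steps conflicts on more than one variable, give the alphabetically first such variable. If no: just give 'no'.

Answer: no

Derivation:
Steps 1,2: same thread (A). No race.
Steps 2,3: A(r=x,w=x) vs B(r=y,w=y). No conflict.
Steps 3,4: same thread (B). No race.
Steps 4,5: same thread (B). No race.
Steps 5,6: same thread (B). No race.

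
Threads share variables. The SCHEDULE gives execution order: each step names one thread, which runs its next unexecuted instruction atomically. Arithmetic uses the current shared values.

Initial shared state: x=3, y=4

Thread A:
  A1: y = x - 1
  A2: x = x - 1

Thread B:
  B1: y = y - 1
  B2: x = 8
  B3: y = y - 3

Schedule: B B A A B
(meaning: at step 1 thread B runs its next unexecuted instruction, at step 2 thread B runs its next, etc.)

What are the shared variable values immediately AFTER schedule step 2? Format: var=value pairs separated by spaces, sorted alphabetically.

Answer: x=8 y=3

Derivation:
Step 1: thread B executes B1 (y = y - 1). Shared: x=3 y=3. PCs: A@0 B@1
Step 2: thread B executes B2 (x = 8). Shared: x=8 y=3. PCs: A@0 B@2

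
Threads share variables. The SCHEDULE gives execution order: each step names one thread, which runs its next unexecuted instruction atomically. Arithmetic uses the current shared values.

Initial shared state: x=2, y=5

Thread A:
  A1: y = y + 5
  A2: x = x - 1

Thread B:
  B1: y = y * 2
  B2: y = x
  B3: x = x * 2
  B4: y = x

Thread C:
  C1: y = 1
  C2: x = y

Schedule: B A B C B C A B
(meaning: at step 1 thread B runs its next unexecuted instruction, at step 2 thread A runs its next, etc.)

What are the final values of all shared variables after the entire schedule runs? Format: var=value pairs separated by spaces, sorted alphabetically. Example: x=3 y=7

Step 1: thread B executes B1 (y = y * 2). Shared: x=2 y=10. PCs: A@0 B@1 C@0
Step 2: thread A executes A1 (y = y + 5). Shared: x=2 y=15. PCs: A@1 B@1 C@0
Step 3: thread B executes B2 (y = x). Shared: x=2 y=2. PCs: A@1 B@2 C@0
Step 4: thread C executes C1 (y = 1). Shared: x=2 y=1. PCs: A@1 B@2 C@1
Step 5: thread B executes B3 (x = x * 2). Shared: x=4 y=1. PCs: A@1 B@3 C@1
Step 6: thread C executes C2 (x = y). Shared: x=1 y=1. PCs: A@1 B@3 C@2
Step 7: thread A executes A2 (x = x - 1). Shared: x=0 y=1. PCs: A@2 B@3 C@2
Step 8: thread B executes B4 (y = x). Shared: x=0 y=0. PCs: A@2 B@4 C@2

Answer: x=0 y=0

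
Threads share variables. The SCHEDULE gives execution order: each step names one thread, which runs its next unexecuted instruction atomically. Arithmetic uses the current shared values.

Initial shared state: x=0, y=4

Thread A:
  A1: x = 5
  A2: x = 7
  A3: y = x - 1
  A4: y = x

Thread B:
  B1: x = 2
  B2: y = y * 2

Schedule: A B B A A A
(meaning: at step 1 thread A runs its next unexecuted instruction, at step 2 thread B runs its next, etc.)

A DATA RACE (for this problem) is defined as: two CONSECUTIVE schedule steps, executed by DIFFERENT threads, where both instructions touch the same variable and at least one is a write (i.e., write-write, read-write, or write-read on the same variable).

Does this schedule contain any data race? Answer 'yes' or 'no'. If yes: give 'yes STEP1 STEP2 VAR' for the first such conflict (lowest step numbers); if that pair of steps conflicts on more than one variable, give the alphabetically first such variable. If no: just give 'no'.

Answer: yes 1 2 x

Derivation:
Steps 1,2: A(x = 5) vs B(x = 2). RACE on x (W-W).
Steps 2,3: same thread (B). No race.
Steps 3,4: B(r=y,w=y) vs A(r=-,w=x). No conflict.
Steps 4,5: same thread (A). No race.
Steps 5,6: same thread (A). No race.
First conflict at steps 1,2.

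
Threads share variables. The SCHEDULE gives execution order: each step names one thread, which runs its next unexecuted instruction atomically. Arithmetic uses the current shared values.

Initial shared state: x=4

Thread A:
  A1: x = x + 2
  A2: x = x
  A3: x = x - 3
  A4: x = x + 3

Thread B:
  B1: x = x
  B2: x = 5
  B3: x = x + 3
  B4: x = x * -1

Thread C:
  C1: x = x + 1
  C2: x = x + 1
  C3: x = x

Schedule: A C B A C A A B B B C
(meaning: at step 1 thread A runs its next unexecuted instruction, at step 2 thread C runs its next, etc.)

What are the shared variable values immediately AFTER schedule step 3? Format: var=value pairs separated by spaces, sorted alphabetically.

Step 1: thread A executes A1 (x = x + 2). Shared: x=6. PCs: A@1 B@0 C@0
Step 2: thread C executes C1 (x = x + 1). Shared: x=7. PCs: A@1 B@0 C@1
Step 3: thread B executes B1 (x = x). Shared: x=7. PCs: A@1 B@1 C@1

Answer: x=7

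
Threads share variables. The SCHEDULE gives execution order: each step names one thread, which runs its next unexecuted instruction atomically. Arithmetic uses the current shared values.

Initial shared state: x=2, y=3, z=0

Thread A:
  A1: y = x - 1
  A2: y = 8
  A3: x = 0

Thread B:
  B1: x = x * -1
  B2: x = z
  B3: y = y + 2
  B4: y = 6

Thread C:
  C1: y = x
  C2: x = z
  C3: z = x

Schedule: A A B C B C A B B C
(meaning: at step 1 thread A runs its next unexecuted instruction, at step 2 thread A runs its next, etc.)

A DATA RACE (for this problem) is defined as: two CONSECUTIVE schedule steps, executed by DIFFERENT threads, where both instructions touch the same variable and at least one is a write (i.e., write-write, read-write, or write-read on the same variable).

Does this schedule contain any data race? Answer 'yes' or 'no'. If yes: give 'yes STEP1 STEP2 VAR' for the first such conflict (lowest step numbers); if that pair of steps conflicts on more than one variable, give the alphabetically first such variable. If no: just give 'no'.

Answer: yes 3 4 x

Derivation:
Steps 1,2: same thread (A). No race.
Steps 2,3: A(r=-,w=y) vs B(r=x,w=x). No conflict.
Steps 3,4: B(x = x * -1) vs C(y = x). RACE on x (W-R).
Steps 4,5: C(y = x) vs B(x = z). RACE on x (R-W).
Steps 5,6: B(x = z) vs C(x = z). RACE on x (W-W).
Steps 6,7: C(x = z) vs A(x = 0). RACE on x (W-W).
Steps 7,8: A(r=-,w=x) vs B(r=y,w=y). No conflict.
Steps 8,9: same thread (B). No race.
Steps 9,10: B(r=-,w=y) vs C(r=x,w=z). No conflict.
First conflict at steps 3,4.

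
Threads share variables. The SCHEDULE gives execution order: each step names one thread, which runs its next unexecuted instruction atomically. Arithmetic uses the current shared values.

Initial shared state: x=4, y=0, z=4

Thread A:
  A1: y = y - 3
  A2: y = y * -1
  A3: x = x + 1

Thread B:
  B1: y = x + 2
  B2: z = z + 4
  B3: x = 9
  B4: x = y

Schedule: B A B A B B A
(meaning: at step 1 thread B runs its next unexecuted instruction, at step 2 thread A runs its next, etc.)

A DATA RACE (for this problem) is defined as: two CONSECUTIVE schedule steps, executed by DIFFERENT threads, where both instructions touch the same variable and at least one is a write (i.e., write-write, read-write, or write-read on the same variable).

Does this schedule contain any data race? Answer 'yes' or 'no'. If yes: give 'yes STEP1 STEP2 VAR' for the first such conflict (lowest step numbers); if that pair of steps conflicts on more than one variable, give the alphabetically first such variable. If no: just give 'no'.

Answer: yes 1 2 y

Derivation:
Steps 1,2: B(y = x + 2) vs A(y = y - 3). RACE on y (W-W).
Steps 2,3: A(r=y,w=y) vs B(r=z,w=z). No conflict.
Steps 3,4: B(r=z,w=z) vs A(r=y,w=y). No conflict.
Steps 4,5: A(r=y,w=y) vs B(r=-,w=x). No conflict.
Steps 5,6: same thread (B). No race.
Steps 6,7: B(x = y) vs A(x = x + 1). RACE on x (W-W).
First conflict at steps 1,2.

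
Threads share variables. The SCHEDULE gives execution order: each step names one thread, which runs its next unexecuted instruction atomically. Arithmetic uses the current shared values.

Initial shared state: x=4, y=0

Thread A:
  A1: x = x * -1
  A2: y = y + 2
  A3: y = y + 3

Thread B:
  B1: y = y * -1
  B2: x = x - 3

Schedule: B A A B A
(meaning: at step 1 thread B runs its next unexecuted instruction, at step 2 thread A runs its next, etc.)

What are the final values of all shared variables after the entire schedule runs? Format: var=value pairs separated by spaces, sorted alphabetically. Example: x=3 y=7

Answer: x=-7 y=5

Derivation:
Step 1: thread B executes B1 (y = y * -1). Shared: x=4 y=0. PCs: A@0 B@1
Step 2: thread A executes A1 (x = x * -1). Shared: x=-4 y=0. PCs: A@1 B@1
Step 3: thread A executes A2 (y = y + 2). Shared: x=-4 y=2. PCs: A@2 B@1
Step 4: thread B executes B2 (x = x - 3). Shared: x=-7 y=2. PCs: A@2 B@2
Step 5: thread A executes A3 (y = y + 3). Shared: x=-7 y=5. PCs: A@3 B@2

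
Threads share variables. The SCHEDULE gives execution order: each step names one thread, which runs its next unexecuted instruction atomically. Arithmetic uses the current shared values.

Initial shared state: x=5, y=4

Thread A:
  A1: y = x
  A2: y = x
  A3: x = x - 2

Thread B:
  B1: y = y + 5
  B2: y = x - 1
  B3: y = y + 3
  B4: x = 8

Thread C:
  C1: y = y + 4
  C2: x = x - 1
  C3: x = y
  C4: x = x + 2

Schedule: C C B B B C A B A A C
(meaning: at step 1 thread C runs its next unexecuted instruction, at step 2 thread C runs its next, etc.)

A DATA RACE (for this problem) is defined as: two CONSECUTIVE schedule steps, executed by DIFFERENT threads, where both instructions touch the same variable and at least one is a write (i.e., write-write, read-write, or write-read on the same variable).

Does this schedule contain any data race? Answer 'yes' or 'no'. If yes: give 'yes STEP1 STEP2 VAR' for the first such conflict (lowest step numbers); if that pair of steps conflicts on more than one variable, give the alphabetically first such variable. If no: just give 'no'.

Answer: yes 5 6 y

Derivation:
Steps 1,2: same thread (C). No race.
Steps 2,3: C(r=x,w=x) vs B(r=y,w=y). No conflict.
Steps 3,4: same thread (B). No race.
Steps 4,5: same thread (B). No race.
Steps 5,6: B(y = y + 3) vs C(x = y). RACE on y (W-R).
Steps 6,7: C(x = y) vs A(y = x). RACE on x (W-R), y (R-W). Multiple vars; alphabetically first is x.
Steps 7,8: A(y = x) vs B(x = 8). RACE on x (R-W).
Steps 8,9: B(x = 8) vs A(y = x). RACE on x (W-R).
Steps 9,10: same thread (A). No race.
Steps 10,11: A(x = x - 2) vs C(x = x + 2). RACE on x (W-W).
First conflict at steps 5,6.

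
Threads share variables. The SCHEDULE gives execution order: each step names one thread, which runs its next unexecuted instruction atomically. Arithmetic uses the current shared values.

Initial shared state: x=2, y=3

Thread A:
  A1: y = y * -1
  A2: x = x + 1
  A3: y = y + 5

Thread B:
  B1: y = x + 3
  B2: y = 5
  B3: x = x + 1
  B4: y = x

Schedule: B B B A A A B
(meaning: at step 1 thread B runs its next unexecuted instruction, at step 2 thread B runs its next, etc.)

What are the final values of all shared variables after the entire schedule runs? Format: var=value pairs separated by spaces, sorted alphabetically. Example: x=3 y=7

Step 1: thread B executes B1 (y = x + 3). Shared: x=2 y=5. PCs: A@0 B@1
Step 2: thread B executes B2 (y = 5). Shared: x=2 y=5. PCs: A@0 B@2
Step 3: thread B executes B3 (x = x + 1). Shared: x=3 y=5. PCs: A@0 B@3
Step 4: thread A executes A1 (y = y * -1). Shared: x=3 y=-5. PCs: A@1 B@3
Step 5: thread A executes A2 (x = x + 1). Shared: x=4 y=-5. PCs: A@2 B@3
Step 6: thread A executes A3 (y = y + 5). Shared: x=4 y=0. PCs: A@3 B@3
Step 7: thread B executes B4 (y = x). Shared: x=4 y=4. PCs: A@3 B@4

Answer: x=4 y=4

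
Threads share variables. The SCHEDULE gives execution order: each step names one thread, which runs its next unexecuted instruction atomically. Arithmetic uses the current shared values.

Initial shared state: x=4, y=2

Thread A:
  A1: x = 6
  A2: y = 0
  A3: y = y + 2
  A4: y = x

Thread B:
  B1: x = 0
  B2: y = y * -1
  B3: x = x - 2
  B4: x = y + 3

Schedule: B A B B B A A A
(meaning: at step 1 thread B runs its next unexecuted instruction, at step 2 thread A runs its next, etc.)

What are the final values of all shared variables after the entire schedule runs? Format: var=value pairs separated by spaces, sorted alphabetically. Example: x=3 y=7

Answer: x=1 y=1

Derivation:
Step 1: thread B executes B1 (x = 0). Shared: x=0 y=2. PCs: A@0 B@1
Step 2: thread A executes A1 (x = 6). Shared: x=6 y=2. PCs: A@1 B@1
Step 3: thread B executes B2 (y = y * -1). Shared: x=6 y=-2. PCs: A@1 B@2
Step 4: thread B executes B3 (x = x - 2). Shared: x=4 y=-2. PCs: A@1 B@3
Step 5: thread B executes B4 (x = y + 3). Shared: x=1 y=-2. PCs: A@1 B@4
Step 6: thread A executes A2 (y = 0). Shared: x=1 y=0. PCs: A@2 B@4
Step 7: thread A executes A3 (y = y + 2). Shared: x=1 y=2. PCs: A@3 B@4
Step 8: thread A executes A4 (y = x). Shared: x=1 y=1. PCs: A@4 B@4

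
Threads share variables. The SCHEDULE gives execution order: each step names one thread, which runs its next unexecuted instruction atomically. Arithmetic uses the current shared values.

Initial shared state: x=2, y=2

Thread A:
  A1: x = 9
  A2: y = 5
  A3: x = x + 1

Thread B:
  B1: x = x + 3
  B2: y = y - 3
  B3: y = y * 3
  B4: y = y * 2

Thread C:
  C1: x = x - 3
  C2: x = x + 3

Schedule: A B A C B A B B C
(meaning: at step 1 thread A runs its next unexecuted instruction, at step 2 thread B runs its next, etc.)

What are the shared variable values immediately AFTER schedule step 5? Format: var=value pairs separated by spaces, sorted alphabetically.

Answer: x=9 y=2

Derivation:
Step 1: thread A executes A1 (x = 9). Shared: x=9 y=2. PCs: A@1 B@0 C@0
Step 2: thread B executes B1 (x = x + 3). Shared: x=12 y=2. PCs: A@1 B@1 C@0
Step 3: thread A executes A2 (y = 5). Shared: x=12 y=5. PCs: A@2 B@1 C@0
Step 4: thread C executes C1 (x = x - 3). Shared: x=9 y=5. PCs: A@2 B@1 C@1
Step 5: thread B executes B2 (y = y - 3). Shared: x=9 y=2. PCs: A@2 B@2 C@1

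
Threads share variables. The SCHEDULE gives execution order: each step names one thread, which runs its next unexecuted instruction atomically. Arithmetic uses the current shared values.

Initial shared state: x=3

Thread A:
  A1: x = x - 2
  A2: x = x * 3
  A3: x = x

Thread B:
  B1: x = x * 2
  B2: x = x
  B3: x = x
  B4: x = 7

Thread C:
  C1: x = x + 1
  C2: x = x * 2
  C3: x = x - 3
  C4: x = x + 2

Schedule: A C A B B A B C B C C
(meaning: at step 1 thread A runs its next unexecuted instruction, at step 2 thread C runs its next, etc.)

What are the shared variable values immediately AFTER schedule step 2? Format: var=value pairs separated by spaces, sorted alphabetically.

Step 1: thread A executes A1 (x = x - 2). Shared: x=1. PCs: A@1 B@0 C@0
Step 2: thread C executes C1 (x = x + 1). Shared: x=2. PCs: A@1 B@0 C@1

Answer: x=2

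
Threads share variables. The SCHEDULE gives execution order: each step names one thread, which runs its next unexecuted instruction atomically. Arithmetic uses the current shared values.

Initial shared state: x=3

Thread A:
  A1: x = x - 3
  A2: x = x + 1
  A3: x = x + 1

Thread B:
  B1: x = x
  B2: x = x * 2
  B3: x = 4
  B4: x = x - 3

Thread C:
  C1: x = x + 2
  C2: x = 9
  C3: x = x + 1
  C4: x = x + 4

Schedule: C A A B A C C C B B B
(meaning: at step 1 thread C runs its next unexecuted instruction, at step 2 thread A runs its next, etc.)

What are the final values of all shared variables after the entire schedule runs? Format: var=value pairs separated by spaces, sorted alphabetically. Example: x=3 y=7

Answer: x=1

Derivation:
Step 1: thread C executes C1 (x = x + 2). Shared: x=5. PCs: A@0 B@0 C@1
Step 2: thread A executes A1 (x = x - 3). Shared: x=2. PCs: A@1 B@0 C@1
Step 3: thread A executes A2 (x = x + 1). Shared: x=3. PCs: A@2 B@0 C@1
Step 4: thread B executes B1 (x = x). Shared: x=3. PCs: A@2 B@1 C@1
Step 5: thread A executes A3 (x = x + 1). Shared: x=4. PCs: A@3 B@1 C@1
Step 6: thread C executes C2 (x = 9). Shared: x=9. PCs: A@3 B@1 C@2
Step 7: thread C executes C3 (x = x + 1). Shared: x=10. PCs: A@3 B@1 C@3
Step 8: thread C executes C4 (x = x + 4). Shared: x=14. PCs: A@3 B@1 C@4
Step 9: thread B executes B2 (x = x * 2). Shared: x=28. PCs: A@3 B@2 C@4
Step 10: thread B executes B3 (x = 4). Shared: x=4. PCs: A@3 B@3 C@4
Step 11: thread B executes B4 (x = x - 3). Shared: x=1. PCs: A@3 B@4 C@4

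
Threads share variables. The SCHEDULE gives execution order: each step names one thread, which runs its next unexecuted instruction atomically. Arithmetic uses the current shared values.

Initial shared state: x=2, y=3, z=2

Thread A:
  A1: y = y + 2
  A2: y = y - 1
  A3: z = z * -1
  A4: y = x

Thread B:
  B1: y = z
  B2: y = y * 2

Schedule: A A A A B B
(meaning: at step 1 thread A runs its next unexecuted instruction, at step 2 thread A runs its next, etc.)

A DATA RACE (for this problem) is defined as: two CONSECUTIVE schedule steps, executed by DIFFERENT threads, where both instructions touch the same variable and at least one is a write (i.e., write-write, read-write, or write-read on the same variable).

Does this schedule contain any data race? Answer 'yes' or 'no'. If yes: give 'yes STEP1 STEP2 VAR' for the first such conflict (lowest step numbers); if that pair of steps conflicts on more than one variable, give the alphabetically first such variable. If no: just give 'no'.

Steps 1,2: same thread (A). No race.
Steps 2,3: same thread (A). No race.
Steps 3,4: same thread (A). No race.
Steps 4,5: A(y = x) vs B(y = z). RACE on y (W-W).
Steps 5,6: same thread (B). No race.
First conflict at steps 4,5.

Answer: yes 4 5 y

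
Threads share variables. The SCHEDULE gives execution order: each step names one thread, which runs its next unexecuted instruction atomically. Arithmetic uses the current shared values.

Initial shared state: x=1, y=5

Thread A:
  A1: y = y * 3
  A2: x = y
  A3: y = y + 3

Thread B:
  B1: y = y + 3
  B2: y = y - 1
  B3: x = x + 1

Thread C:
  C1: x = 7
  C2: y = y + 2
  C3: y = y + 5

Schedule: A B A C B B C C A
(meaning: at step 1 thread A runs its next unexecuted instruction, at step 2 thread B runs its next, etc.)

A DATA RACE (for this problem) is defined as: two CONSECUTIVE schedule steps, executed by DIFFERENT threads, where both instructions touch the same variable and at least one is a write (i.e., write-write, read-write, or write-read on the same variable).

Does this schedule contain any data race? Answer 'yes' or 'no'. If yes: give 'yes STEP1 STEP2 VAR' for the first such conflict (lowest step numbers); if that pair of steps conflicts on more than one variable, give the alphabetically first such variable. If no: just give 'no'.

Answer: yes 1 2 y

Derivation:
Steps 1,2: A(y = y * 3) vs B(y = y + 3). RACE on y (W-W).
Steps 2,3: B(y = y + 3) vs A(x = y). RACE on y (W-R).
Steps 3,4: A(x = y) vs C(x = 7). RACE on x (W-W).
Steps 4,5: C(r=-,w=x) vs B(r=y,w=y). No conflict.
Steps 5,6: same thread (B). No race.
Steps 6,7: B(r=x,w=x) vs C(r=y,w=y). No conflict.
Steps 7,8: same thread (C). No race.
Steps 8,9: C(y = y + 5) vs A(y = y + 3). RACE on y (W-W).
First conflict at steps 1,2.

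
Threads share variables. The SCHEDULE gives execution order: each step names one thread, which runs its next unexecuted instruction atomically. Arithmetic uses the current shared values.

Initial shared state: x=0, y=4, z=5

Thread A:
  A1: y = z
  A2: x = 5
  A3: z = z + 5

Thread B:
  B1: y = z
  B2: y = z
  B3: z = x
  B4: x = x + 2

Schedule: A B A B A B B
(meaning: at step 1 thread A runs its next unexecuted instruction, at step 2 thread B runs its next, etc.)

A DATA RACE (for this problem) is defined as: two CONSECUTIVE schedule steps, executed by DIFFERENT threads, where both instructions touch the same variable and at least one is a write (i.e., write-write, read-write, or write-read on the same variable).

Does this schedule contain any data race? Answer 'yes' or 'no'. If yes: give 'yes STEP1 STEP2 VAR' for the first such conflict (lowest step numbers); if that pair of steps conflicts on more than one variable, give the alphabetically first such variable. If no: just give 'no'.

Steps 1,2: A(y = z) vs B(y = z). RACE on y (W-W).
Steps 2,3: B(r=z,w=y) vs A(r=-,w=x). No conflict.
Steps 3,4: A(r=-,w=x) vs B(r=z,w=y). No conflict.
Steps 4,5: B(y = z) vs A(z = z + 5). RACE on z (R-W).
Steps 5,6: A(z = z + 5) vs B(z = x). RACE on z (W-W).
Steps 6,7: same thread (B). No race.
First conflict at steps 1,2.

Answer: yes 1 2 y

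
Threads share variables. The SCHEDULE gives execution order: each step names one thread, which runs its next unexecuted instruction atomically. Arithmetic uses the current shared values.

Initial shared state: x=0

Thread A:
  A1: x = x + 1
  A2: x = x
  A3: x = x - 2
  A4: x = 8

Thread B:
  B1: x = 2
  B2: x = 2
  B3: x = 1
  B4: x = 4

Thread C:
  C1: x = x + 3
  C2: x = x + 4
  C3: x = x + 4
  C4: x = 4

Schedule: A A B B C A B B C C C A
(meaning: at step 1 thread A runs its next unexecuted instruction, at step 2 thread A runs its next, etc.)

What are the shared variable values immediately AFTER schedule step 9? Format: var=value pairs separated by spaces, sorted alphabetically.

Step 1: thread A executes A1 (x = x + 1). Shared: x=1. PCs: A@1 B@0 C@0
Step 2: thread A executes A2 (x = x). Shared: x=1. PCs: A@2 B@0 C@0
Step 3: thread B executes B1 (x = 2). Shared: x=2. PCs: A@2 B@1 C@0
Step 4: thread B executes B2 (x = 2). Shared: x=2. PCs: A@2 B@2 C@0
Step 5: thread C executes C1 (x = x + 3). Shared: x=5. PCs: A@2 B@2 C@1
Step 6: thread A executes A3 (x = x - 2). Shared: x=3. PCs: A@3 B@2 C@1
Step 7: thread B executes B3 (x = 1). Shared: x=1. PCs: A@3 B@3 C@1
Step 8: thread B executes B4 (x = 4). Shared: x=4. PCs: A@3 B@4 C@1
Step 9: thread C executes C2 (x = x + 4). Shared: x=8. PCs: A@3 B@4 C@2

Answer: x=8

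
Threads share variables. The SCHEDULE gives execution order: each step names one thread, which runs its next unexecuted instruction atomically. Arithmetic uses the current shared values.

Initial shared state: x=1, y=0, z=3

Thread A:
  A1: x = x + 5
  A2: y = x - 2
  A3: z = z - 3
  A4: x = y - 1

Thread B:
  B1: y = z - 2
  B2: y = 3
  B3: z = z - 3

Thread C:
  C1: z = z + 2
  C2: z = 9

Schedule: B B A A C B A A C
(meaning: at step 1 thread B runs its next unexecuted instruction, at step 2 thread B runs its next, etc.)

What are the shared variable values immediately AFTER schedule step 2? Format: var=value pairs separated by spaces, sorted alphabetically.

Step 1: thread B executes B1 (y = z - 2). Shared: x=1 y=1 z=3. PCs: A@0 B@1 C@0
Step 2: thread B executes B2 (y = 3). Shared: x=1 y=3 z=3. PCs: A@0 B@2 C@0

Answer: x=1 y=3 z=3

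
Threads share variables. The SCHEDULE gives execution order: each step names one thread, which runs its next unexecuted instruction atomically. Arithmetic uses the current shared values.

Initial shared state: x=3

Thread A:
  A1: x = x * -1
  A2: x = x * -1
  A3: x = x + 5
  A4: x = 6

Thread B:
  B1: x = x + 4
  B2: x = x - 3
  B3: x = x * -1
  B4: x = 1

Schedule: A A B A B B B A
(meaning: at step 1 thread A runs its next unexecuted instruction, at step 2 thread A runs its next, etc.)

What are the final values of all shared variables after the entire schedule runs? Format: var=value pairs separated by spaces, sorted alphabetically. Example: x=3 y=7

Step 1: thread A executes A1 (x = x * -1). Shared: x=-3. PCs: A@1 B@0
Step 2: thread A executes A2 (x = x * -1). Shared: x=3. PCs: A@2 B@0
Step 3: thread B executes B1 (x = x + 4). Shared: x=7. PCs: A@2 B@1
Step 4: thread A executes A3 (x = x + 5). Shared: x=12. PCs: A@3 B@1
Step 5: thread B executes B2 (x = x - 3). Shared: x=9. PCs: A@3 B@2
Step 6: thread B executes B3 (x = x * -1). Shared: x=-9. PCs: A@3 B@3
Step 7: thread B executes B4 (x = 1). Shared: x=1. PCs: A@3 B@4
Step 8: thread A executes A4 (x = 6). Shared: x=6. PCs: A@4 B@4

Answer: x=6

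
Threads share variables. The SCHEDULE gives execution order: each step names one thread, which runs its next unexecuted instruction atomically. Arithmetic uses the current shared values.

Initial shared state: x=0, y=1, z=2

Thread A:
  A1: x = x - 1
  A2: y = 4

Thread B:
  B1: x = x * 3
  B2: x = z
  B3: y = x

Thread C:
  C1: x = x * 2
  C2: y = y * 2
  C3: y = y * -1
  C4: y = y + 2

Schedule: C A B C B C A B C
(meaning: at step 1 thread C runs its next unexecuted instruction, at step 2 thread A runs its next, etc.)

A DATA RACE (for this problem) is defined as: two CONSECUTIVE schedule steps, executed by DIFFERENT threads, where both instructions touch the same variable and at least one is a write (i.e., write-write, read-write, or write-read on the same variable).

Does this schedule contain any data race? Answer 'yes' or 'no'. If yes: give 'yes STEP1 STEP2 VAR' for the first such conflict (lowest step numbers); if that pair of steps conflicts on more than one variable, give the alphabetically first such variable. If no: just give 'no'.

Steps 1,2: C(x = x * 2) vs A(x = x - 1). RACE on x (W-W).
Steps 2,3: A(x = x - 1) vs B(x = x * 3). RACE on x (W-W).
Steps 3,4: B(r=x,w=x) vs C(r=y,w=y). No conflict.
Steps 4,5: C(r=y,w=y) vs B(r=z,w=x). No conflict.
Steps 5,6: B(r=z,w=x) vs C(r=y,w=y). No conflict.
Steps 6,7: C(y = y * -1) vs A(y = 4). RACE on y (W-W).
Steps 7,8: A(y = 4) vs B(y = x). RACE on y (W-W).
Steps 8,9: B(y = x) vs C(y = y + 2). RACE on y (W-W).
First conflict at steps 1,2.

Answer: yes 1 2 x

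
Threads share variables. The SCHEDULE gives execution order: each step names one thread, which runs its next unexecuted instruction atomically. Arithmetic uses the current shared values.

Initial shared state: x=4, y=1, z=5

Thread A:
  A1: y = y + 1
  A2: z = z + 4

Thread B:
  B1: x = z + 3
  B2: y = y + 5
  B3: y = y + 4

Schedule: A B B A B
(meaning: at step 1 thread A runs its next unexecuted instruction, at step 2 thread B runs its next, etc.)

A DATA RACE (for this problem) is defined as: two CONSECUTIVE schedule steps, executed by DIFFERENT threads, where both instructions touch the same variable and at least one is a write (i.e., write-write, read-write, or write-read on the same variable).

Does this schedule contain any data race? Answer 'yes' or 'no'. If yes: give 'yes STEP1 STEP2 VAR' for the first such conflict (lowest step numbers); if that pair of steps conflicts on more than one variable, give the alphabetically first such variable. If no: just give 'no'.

Steps 1,2: A(r=y,w=y) vs B(r=z,w=x). No conflict.
Steps 2,3: same thread (B). No race.
Steps 3,4: B(r=y,w=y) vs A(r=z,w=z). No conflict.
Steps 4,5: A(r=z,w=z) vs B(r=y,w=y). No conflict.

Answer: no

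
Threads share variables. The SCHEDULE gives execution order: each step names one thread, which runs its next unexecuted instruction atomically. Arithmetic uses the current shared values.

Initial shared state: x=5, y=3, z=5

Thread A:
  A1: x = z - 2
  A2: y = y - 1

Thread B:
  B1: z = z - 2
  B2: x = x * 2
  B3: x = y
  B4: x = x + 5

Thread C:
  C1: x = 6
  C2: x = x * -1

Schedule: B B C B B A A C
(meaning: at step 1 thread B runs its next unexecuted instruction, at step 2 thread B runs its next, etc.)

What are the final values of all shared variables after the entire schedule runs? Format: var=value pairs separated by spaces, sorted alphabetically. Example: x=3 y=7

Step 1: thread B executes B1 (z = z - 2). Shared: x=5 y=3 z=3. PCs: A@0 B@1 C@0
Step 2: thread B executes B2 (x = x * 2). Shared: x=10 y=3 z=3. PCs: A@0 B@2 C@0
Step 3: thread C executes C1 (x = 6). Shared: x=6 y=3 z=3. PCs: A@0 B@2 C@1
Step 4: thread B executes B3 (x = y). Shared: x=3 y=3 z=3. PCs: A@0 B@3 C@1
Step 5: thread B executes B4 (x = x + 5). Shared: x=8 y=3 z=3. PCs: A@0 B@4 C@1
Step 6: thread A executes A1 (x = z - 2). Shared: x=1 y=3 z=3. PCs: A@1 B@4 C@1
Step 7: thread A executes A2 (y = y - 1). Shared: x=1 y=2 z=3. PCs: A@2 B@4 C@1
Step 8: thread C executes C2 (x = x * -1). Shared: x=-1 y=2 z=3. PCs: A@2 B@4 C@2

Answer: x=-1 y=2 z=3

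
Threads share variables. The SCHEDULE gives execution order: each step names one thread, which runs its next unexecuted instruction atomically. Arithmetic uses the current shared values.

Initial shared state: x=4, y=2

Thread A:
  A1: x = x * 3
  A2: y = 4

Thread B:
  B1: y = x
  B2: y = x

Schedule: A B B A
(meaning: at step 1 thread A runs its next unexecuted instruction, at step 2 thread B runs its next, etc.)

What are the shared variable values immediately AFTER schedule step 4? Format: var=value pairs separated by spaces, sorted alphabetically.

Step 1: thread A executes A1 (x = x * 3). Shared: x=12 y=2. PCs: A@1 B@0
Step 2: thread B executes B1 (y = x). Shared: x=12 y=12. PCs: A@1 B@1
Step 3: thread B executes B2 (y = x). Shared: x=12 y=12. PCs: A@1 B@2
Step 4: thread A executes A2 (y = 4). Shared: x=12 y=4. PCs: A@2 B@2

Answer: x=12 y=4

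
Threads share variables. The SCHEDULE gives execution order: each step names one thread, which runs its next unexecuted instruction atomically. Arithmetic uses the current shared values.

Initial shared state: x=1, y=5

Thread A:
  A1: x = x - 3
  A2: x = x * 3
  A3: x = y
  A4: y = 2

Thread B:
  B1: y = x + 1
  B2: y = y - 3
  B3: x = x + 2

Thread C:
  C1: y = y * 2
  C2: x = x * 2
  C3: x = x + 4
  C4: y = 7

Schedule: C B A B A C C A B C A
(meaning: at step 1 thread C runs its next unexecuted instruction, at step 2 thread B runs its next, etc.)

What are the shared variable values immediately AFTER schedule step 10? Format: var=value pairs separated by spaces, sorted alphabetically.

Step 1: thread C executes C1 (y = y * 2). Shared: x=1 y=10. PCs: A@0 B@0 C@1
Step 2: thread B executes B1 (y = x + 1). Shared: x=1 y=2. PCs: A@0 B@1 C@1
Step 3: thread A executes A1 (x = x - 3). Shared: x=-2 y=2. PCs: A@1 B@1 C@1
Step 4: thread B executes B2 (y = y - 3). Shared: x=-2 y=-1. PCs: A@1 B@2 C@1
Step 5: thread A executes A2 (x = x * 3). Shared: x=-6 y=-1. PCs: A@2 B@2 C@1
Step 6: thread C executes C2 (x = x * 2). Shared: x=-12 y=-1. PCs: A@2 B@2 C@2
Step 7: thread C executes C3 (x = x + 4). Shared: x=-8 y=-1. PCs: A@2 B@2 C@3
Step 8: thread A executes A3 (x = y). Shared: x=-1 y=-1. PCs: A@3 B@2 C@3
Step 9: thread B executes B3 (x = x + 2). Shared: x=1 y=-1. PCs: A@3 B@3 C@3
Step 10: thread C executes C4 (y = 7). Shared: x=1 y=7. PCs: A@3 B@3 C@4

Answer: x=1 y=7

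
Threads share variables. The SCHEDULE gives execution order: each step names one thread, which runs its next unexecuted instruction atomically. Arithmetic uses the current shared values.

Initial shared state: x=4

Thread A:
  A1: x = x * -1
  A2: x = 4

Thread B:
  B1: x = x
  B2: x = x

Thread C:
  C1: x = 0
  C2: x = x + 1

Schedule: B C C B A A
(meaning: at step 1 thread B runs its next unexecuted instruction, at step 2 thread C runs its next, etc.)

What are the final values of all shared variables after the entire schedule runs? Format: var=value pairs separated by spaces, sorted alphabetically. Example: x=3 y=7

Step 1: thread B executes B1 (x = x). Shared: x=4. PCs: A@0 B@1 C@0
Step 2: thread C executes C1 (x = 0). Shared: x=0. PCs: A@0 B@1 C@1
Step 3: thread C executes C2 (x = x + 1). Shared: x=1. PCs: A@0 B@1 C@2
Step 4: thread B executes B2 (x = x). Shared: x=1. PCs: A@0 B@2 C@2
Step 5: thread A executes A1 (x = x * -1). Shared: x=-1. PCs: A@1 B@2 C@2
Step 6: thread A executes A2 (x = 4). Shared: x=4. PCs: A@2 B@2 C@2

Answer: x=4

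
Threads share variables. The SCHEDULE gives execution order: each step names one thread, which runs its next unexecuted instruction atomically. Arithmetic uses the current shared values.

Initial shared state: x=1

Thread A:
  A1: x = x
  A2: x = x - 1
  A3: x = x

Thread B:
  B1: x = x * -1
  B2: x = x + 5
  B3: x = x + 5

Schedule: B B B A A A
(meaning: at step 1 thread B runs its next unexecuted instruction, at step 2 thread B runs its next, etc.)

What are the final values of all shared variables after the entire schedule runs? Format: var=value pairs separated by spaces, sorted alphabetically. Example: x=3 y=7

Step 1: thread B executes B1 (x = x * -1). Shared: x=-1. PCs: A@0 B@1
Step 2: thread B executes B2 (x = x + 5). Shared: x=4. PCs: A@0 B@2
Step 3: thread B executes B3 (x = x + 5). Shared: x=9. PCs: A@0 B@3
Step 4: thread A executes A1 (x = x). Shared: x=9. PCs: A@1 B@3
Step 5: thread A executes A2 (x = x - 1). Shared: x=8. PCs: A@2 B@3
Step 6: thread A executes A3 (x = x). Shared: x=8. PCs: A@3 B@3

Answer: x=8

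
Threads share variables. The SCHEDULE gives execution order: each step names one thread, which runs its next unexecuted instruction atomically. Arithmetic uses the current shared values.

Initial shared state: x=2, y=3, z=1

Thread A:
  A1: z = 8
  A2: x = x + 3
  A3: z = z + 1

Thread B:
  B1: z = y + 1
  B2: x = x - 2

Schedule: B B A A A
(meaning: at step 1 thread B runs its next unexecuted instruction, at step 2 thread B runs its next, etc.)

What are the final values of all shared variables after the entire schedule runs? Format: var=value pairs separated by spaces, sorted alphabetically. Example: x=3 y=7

Answer: x=3 y=3 z=9

Derivation:
Step 1: thread B executes B1 (z = y + 1). Shared: x=2 y=3 z=4. PCs: A@0 B@1
Step 2: thread B executes B2 (x = x - 2). Shared: x=0 y=3 z=4. PCs: A@0 B@2
Step 3: thread A executes A1 (z = 8). Shared: x=0 y=3 z=8. PCs: A@1 B@2
Step 4: thread A executes A2 (x = x + 3). Shared: x=3 y=3 z=8. PCs: A@2 B@2
Step 5: thread A executes A3 (z = z + 1). Shared: x=3 y=3 z=9. PCs: A@3 B@2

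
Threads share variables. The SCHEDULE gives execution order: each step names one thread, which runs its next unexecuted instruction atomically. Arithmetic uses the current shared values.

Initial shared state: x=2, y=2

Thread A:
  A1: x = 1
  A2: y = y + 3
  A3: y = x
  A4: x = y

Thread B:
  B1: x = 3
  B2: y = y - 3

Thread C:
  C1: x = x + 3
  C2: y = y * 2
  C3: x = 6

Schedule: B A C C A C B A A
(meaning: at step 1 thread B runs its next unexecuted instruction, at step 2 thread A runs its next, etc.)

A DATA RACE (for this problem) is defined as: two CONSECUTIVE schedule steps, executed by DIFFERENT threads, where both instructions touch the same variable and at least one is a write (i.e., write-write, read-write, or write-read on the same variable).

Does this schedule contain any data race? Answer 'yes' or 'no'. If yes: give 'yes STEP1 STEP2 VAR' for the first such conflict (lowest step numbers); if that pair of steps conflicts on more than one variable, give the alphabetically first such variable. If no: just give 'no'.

Steps 1,2: B(x = 3) vs A(x = 1). RACE on x (W-W).
Steps 2,3: A(x = 1) vs C(x = x + 3). RACE on x (W-W).
Steps 3,4: same thread (C). No race.
Steps 4,5: C(y = y * 2) vs A(y = y + 3). RACE on y (W-W).
Steps 5,6: A(r=y,w=y) vs C(r=-,w=x). No conflict.
Steps 6,7: C(r=-,w=x) vs B(r=y,w=y). No conflict.
Steps 7,8: B(y = y - 3) vs A(y = x). RACE on y (W-W).
Steps 8,9: same thread (A). No race.
First conflict at steps 1,2.

Answer: yes 1 2 x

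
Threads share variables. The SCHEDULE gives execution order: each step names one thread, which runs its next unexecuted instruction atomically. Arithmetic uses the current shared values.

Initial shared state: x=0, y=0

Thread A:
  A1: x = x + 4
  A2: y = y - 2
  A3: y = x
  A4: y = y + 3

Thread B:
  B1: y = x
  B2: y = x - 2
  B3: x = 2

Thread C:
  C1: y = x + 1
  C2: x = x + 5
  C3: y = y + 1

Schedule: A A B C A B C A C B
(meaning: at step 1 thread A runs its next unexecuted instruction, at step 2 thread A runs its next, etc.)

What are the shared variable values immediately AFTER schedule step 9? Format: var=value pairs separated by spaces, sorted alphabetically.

Answer: x=9 y=6

Derivation:
Step 1: thread A executes A1 (x = x + 4). Shared: x=4 y=0. PCs: A@1 B@0 C@0
Step 2: thread A executes A2 (y = y - 2). Shared: x=4 y=-2. PCs: A@2 B@0 C@0
Step 3: thread B executes B1 (y = x). Shared: x=4 y=4. PCs: A@2 B@1 C@0
Step 4: thread C executes C1 (y = x + 1). Shared: x=4 y=5. PCs: A@2 B@1 C@1
Step 5: thread A executes A3 (y = x). Shared: x=4 y=4. PCs: A@3 B@1 C@1
Step 6: thread B executes B2 (y = x - 2). Shared: x=4 y=2. PCs: A@3 B@2 C@1
Step 7: thread C executes C2 (x = x + 5). Shared: x=9 y=2. PCs: A@3 B@2 C@2
Step 8: thread A executes A4 (y = y + 3). Shared: x=9 y=5. PCs: A@4 B@2 C@2
Step 9: thread C executes C3 (y = y + 1). Shared: x=9 y=6. PCs: A@4 B@2 C@3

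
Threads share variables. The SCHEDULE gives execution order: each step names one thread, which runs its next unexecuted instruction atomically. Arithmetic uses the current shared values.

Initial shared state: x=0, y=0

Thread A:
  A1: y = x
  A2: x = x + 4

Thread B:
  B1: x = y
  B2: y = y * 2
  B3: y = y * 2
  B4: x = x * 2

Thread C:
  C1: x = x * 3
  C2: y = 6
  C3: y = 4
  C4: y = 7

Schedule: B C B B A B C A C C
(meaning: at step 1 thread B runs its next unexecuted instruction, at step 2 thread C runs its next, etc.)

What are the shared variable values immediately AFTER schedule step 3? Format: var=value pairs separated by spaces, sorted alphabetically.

Step 1: thread B executes B1 (x = y). Shared: x=0 y=0. PCs: A@0 B@1 C@0
Step 2: thread C executes C1 (x = x * 3). Shared: x=0 y=0. PCs: A@0 B@1 C@1
Step 3: thread B executes B2 (y = y * 2). Shared: x=0 y=0. PCs: A@0 B@2 C@1

Answer: x=0 y=0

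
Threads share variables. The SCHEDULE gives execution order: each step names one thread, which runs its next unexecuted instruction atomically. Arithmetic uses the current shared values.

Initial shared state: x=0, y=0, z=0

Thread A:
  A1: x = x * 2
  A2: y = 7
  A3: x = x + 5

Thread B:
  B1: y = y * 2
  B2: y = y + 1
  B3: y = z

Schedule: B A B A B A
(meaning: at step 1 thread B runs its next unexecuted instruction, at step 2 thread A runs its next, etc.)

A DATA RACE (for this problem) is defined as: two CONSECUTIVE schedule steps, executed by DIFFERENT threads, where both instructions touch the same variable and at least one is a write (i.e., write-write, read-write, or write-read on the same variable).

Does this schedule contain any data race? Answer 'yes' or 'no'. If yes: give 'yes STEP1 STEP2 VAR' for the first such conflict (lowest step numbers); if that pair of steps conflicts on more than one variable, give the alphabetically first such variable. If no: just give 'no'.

Answer: yes 3 4 y

Derivation:
Steps 1,2: B(r=y,w=y) vs A(r=x,w=x). No conflict.
Steps 2,3: A(r=x,w=x) vs B(r=y,w=y). No conflict.
Steps 3,4: B(y = y + 1) vs A(y = 7). RACE on y (W-W).
Steps 4,5: A(y = 7) vs B(y = z). RACE on y (W-W).
Steps 5,6: B(r=z,w=y) vs A(r=x,w=x). No conflict.
First conflict at steps 3,4.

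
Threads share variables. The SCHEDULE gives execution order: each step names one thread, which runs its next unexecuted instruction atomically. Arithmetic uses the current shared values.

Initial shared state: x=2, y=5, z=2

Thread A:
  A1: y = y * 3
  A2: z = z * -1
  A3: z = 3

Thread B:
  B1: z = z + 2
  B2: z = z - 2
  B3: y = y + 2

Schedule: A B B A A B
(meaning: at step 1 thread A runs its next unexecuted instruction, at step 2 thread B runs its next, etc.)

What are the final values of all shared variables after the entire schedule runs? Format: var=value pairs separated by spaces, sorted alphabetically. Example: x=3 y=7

Step 1: thread A executes A1 (y = y * 3). Shared: x=2 y=15 z=2. PCs: A@1 B@0
Step 2: thread B executes B1 (z = z + 2). Shared: x=2 y=15 z=4. PCs: A@1 B@1
Step 3: thread B executes B2 (z = z - 2). Shared: x=2 y=15 z=2. PCs: A@1 B@2
Step 4: thread A executes A2 (z = z * -1). Shared: x=2 y=15 z=-2. PCs: A@2 B@2
Step 5: thread A executes A3 (z = 3). Shared: x=2 y=15 z=3. PCs: A@3 B@2
Step 6: thread B executes B3 (y = y + 2). Shared: x=2 y=17 z=3. PCs: A@3 B@3

Answer: x=2 y=17 z=3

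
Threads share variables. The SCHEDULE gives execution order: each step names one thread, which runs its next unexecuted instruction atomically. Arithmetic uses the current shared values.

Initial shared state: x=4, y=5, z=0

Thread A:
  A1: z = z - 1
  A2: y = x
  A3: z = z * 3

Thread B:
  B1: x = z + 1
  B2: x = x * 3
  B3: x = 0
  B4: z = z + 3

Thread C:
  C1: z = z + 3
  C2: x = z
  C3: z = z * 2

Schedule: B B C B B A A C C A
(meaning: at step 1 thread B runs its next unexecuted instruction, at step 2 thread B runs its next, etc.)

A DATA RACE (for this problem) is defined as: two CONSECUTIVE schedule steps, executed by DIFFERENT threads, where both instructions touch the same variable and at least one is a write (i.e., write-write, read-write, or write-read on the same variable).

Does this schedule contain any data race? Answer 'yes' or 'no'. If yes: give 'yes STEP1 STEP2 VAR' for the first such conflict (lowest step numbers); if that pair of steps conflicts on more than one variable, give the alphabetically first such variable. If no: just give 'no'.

Answer: yes 5 6 z

Derivation:
Steps 1,2: same thread (B). No race.
Steps 2,3: B(r=x,w=x) vs C(r=z,w=z). No conflict.
Steps 3,4: C(r=z,w=z) vs B(r=-,w=x). No conflict.
Steps 4,5: same thread (B). No race.
Steps 5,6: B(z = z + 3) vs A(z = z - 1). RACE on z (W-W).
Steps 6,7: same thread (A). No race.
Steps 7,8: A(y = x) vs C(x = z). RACE on x (R-W).
Steps 8,9: same thread (C). No race.
Steps 9,10: C(z = z * 2) vs A(z = z * 3). RACE on z (W-W).
First conflict at steps 5,6.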